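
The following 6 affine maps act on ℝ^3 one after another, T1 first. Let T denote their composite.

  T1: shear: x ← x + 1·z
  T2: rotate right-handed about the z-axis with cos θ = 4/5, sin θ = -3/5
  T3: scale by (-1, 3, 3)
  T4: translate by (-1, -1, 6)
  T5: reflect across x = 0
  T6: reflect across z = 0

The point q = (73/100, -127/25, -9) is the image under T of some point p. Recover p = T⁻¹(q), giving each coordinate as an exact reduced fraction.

T1 = [1 0 1 0; 0 1 0 0; 0 0 1 0; 0 0 0 1]
T2·T1 = [4/5 3/5 4/5 0; -3/5 4/5 -3/5 0; 0 0 1 0; 0 0 0 1]
T3·…·T1 = [-4/5 -3/5 -4/5 0; -9/5 12/5 -9/5 0; 0 0 3 0; 0 0 0 1]
T4·…·T1 = [-4/5 -3/5 -4/5 -1; -9/5 12/5 -9/5 -1; 0 0 3 6; 0 0 0 1]
T5·…·T1 = [4/5 3/5 4/5 1; -9/5 12/5 -9/5 -1; 0 0 3 6; 0 0 0 1]
T6·…·T1 = [4/5 3/5 4/5 1; -9/5 12/5 -9/5 -1; 0 0 -3 -6; 0 0 0 1]
det M = -9; M⁻¹ = [4/5 -1/5 1/3 1; 3/5 4/15 0 -1/3; 0 0 -1/3 -2; 0 0 0 1]
M⁻¹ · (73/100, -127/25, -9)ᵀ = (-2/5, -5/4, 1)ᵀ

p = (-2/5, -5/4, 1)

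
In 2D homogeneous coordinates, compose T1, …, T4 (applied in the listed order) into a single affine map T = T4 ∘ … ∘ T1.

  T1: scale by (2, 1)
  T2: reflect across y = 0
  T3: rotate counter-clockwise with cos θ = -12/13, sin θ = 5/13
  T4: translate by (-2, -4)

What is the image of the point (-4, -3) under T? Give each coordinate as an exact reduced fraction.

T(p) = (55/13, -128/13)

T1 scale by (2, 1): (-4, -3) → (-8, -3)
T2 reflect across y = 0: (-8, -3) → (-8, 3)
T3 rotate counter-clockwise with cos θ = -12/13, sin θ = 5/13: (-8, 3) → (81/13, -76/13)
T4 translate by (-2, -4): (81/13, -76/13) → (55/13, -128/13)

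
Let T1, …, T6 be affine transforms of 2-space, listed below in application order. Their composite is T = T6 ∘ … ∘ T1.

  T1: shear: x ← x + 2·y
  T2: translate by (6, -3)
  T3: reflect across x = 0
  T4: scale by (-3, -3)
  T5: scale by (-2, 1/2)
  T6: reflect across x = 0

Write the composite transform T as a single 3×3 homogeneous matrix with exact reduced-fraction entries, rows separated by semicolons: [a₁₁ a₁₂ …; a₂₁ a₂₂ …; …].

T1 = [1 2 0; 0 1 0; 0 0 1]
T2·T1 = [1 2 6; 0 1 -3; 0 0 1]
T3·…·T1 = [-1 -2 -6; 0 1 -3; 0 0 1]
T4·…·T1 = [3 6 18; 0 -3 9; 0 0 1]
T5·…·T1 = [-6 -12 -36; 0 -3/2 9/2; 0 0 1]
T6·…·T1 = [6 12 36; 0 -3/2 9/2; 0 0 1]

T = [6 12 36; 0 -3/2 9/2; 0 0 1]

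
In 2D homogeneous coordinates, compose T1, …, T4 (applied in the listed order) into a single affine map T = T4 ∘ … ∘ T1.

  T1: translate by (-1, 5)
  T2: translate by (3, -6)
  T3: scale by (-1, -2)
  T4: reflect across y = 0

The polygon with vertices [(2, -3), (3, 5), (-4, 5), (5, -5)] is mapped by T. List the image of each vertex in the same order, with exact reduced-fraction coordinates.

T1 translate by (-1, 5): (2, -3) → (1, 2); (3, 5) → (2, 10); (-4, 5) → (-5, 10); (5, -5) → (4, 0)
T2 translate by (3, -6): (1, 2) → (4, -4); (2, 10) → (5, 4); (-5, 10) → (-2, 4); (4, 0) → (7, -6)
T3 scale by (-1, -2): (4, -4) → (-4, 8); (5, 4) → (-5, -8); (-2, 4) → (2, -8); (7, -6) → (-7, 12)
T4 reflect across y = 0: (-4, 8) → (-4, -8); (-5, -8) → (-5, 8); (2, -8) → (2, 8); (-7, 12) → (-7, -12)

image vertices: (-4, -8), (-5, 8), (2, 8), (-7, -12)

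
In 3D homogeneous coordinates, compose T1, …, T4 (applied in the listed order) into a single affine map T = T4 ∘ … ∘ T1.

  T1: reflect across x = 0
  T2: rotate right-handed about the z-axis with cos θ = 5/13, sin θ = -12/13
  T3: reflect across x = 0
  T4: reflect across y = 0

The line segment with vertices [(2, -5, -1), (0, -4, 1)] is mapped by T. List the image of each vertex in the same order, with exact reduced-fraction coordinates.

image vertices: (70/13, 1/13, -1), (48/13, 20/13, 1)

T1 reflect across x = 0: (2, -5, -1) → (-2, -5, -1); (0, -4, 1) → (0, -4, 1)
T2 rotate right-handed about the z-axis with cos θ = 5/13, sin θ = -12/13: (-2, -5, -1) → (-70/13, -1/13, -1); (0, -4, 1) → (-48/13, -20/13, 1)
T3 reflect across x = 0: (-70/13, -1/13, -1) → (70/13, -1/13, -1); (-48/13, -20/13, 1) → (48/13, -20/13, 1)
T4 reflect across y = 0: (70/13, -1/13, -1) → (70/13, 1/13, -1); (48/13, -20/13, 1) → (48/13, 20/13, 1)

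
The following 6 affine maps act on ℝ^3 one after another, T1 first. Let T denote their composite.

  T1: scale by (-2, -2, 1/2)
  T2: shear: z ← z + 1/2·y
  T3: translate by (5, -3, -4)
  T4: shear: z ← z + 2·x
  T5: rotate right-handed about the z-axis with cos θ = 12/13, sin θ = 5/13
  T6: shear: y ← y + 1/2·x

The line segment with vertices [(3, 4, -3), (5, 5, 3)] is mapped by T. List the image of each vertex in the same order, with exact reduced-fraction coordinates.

T1 scale by (-2, -2, 1/2): (3, 4, -3) → (-6, -8, -3/2); (5, 5, 3) → (-10, -10, 3/2)
T2 shear: z ← z + 1/2·y: (-6, -8, -3/2) → (-6, -8, -11/2); (-10, -10, 3/2) → (-10, -10, -7/2)
T3 translate by (5, -3, -4): (-6, -8, -11/2) → (-1, -11, -19/2); (-10, -10, -7/2) → (-5, -13, -15/2)
T4 shear: z ← z + 2·x: (-1, -11, -19/2) → (-1, -11, -23/2); (-5, -13, -15/2) → (-5, -13, -35/2)
T5 rotate right-handed about the z-axis with cos θ = 12/13, sin θ = 5/13: (-1, -11, -23/2) → (43/13, -137/13, -23/2); (-5, -13, -35/2) → (5/13, -181/13, -35/2)
T6 shear: y ← y + 1/2·x: (43/13, -137/13, -23/2) → (43/13, -231/26, -23/2); (5/13, -181/13, -35/2) → (5/13, -357/26, -35/2)

image vertices: (43/13, -231/26, -23/2), (5/13, -357/26, -35/2)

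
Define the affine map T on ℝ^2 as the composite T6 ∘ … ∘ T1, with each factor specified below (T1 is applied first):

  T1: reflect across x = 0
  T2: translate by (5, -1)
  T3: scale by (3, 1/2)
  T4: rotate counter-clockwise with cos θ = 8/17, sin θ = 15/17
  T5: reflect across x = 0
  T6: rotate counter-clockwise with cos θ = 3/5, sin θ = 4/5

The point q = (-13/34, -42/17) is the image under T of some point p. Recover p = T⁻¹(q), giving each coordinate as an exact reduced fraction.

p = (5, -4)

T1 = [-1 0 0; 0 1 0; 0 0 1]
T2·T1 = [-1 0 5; 0 1 -1; 0 0 1]
T3·…·T1 = [-3 0 15; 0 1/2 -1/2; 0 0 1]
T4·…·T1 = [-24/17 -15/34 15/2; -45/17 4/17 13; 0 0 1]
T5·…·T1 = [24/17 15/34 -15/2; -45/17 4/17 13; 0 0 1]
T6·…·T1 = [252/85 13/170 -149/10; -39/85 42/85 9/5; 0 0 1]
det M = 3/2; M⁻¹ = [28/85 -13/255 5; 26/85 168/85 1; 0 0 1]
M⁻¹ · (-13/34, -42/17)ᵀ = (5, -4)ᵀ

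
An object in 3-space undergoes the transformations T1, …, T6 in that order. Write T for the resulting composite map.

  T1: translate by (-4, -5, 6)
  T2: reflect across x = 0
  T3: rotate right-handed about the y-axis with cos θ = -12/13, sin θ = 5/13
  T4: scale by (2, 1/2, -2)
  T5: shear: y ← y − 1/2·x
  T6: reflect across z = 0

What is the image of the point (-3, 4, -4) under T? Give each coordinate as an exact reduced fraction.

T(p) = (-148/13, 135/26, -118/13)

T1 translate by (-4, -5, 6): (-3, 4, -4) → (-7, -1, 2)
T2 reflect across x = 0: (-7, -1, 2) → (7, -1, 2)
T3 rotate right-handed about the y-axis with cos θ = -12/13, sin θ = 5/13: (7, -1, 2) → (-74/13, -1, -59/13)
T4 scale by (2, 1/2, -2): (-74/13, -1, -59/13) → (-148/13, -1/2, 118/13)
T5 shear: y ← y − 1/2·x: (-148/13, -1/2, 118/13) → (-148/13, 135/26, 118/13)
T6 reflect across z = 0: (-148/13, 135/26, 118/13) → (-148/13, 135/26, -118/13)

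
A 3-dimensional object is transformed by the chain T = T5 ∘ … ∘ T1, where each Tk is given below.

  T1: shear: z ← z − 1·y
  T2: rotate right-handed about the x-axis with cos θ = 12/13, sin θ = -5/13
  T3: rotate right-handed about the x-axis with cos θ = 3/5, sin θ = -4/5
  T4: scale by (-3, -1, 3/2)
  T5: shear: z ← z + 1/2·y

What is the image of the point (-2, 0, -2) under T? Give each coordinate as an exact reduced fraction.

T(p) = (6, 126/65, 3/13)

T1 shear: z ← z − 1·y: (-2, 0, -2) → (-2, 0, -2)
T2 rotate right-handed about the x-axis with cos θ = 12/13, sin θ = -5/13: (-2, 0, -2) → (-2, -10/13, -24/13)
T3 rotate right-handed about the x-axis with cos θ = 3/5, sin θ = -4/5: (-2, -10/13, -24/13) → (-2, -126/65, -32/65)
T4 scale by (-3, -1, 3/2): (-2, -126/65, -32/65) → (6, 126/65, -48/65)
T5 shear: z ← z + 1/2·y: (6, 126/65, -48/65) → (6, 126/65, 3/13)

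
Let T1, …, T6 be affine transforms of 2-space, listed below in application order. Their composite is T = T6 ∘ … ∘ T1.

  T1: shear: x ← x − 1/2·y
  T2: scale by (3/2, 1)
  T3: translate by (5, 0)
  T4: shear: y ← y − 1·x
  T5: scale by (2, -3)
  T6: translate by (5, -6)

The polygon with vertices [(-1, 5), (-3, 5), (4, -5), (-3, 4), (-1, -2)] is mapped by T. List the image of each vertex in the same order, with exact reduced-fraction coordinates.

image vertices: (9/2, -87/4), (-3/2, -123/4), (69/2, 213/4), (0, -51/2), (15, 15)

T1 shear: x ← x − 1/2·y: (-1, 5) → (-7/2, 5); (-3, 5) → (-11/2, 5); (4, -5) → (13/2, -5); (-3, 4) → (-5, 4); (-1, -2) → (0, -2)
T2 scale by (3/2, 1): (-7/2, 5) → (-21/4, 5); (-11/2, 5) → (-33/4, 5); (13/2, -5) → (39/4, -5); (-5, 4) → (-15/2, 4); (0, -2) → (0, -2)
T3 translate by (5, 0): (-21/4, 5) → (-1/4, 5); (-33/4, 5) → (-13/4, 5); (39/4, -5) → (59/4, -5); (-15/2, 4) → (-5/2, 4); (0, -2) → (5, -2)
T4 shear: y ← y − 1·x: (-1/4, 5) → (-1/4, 21/4); (-13/4, 5) → (-13/4, 33/4); (59/4, -5) → (59/4, -79/4); (-5/2, 4) → (-5/2, 13/2); (5, -2) → (5, -7)
T5 scale by (2, -3): (-1/4, 21/4) → (-1/2, -63/4); (-13/4, 33/4) → (-13/2, -99/4); (59/4, -79/4) → (59/2, 237/4); (-5/2, 13/2) → (-5, -39/2); (5, -7) → (10, 21)
T6 translate by (5, -6): (-1/2, -63/4) → (9/2, -87/4); (-13/2, -99/4) → (-3/2, -123/4); (59/2, 237/4) → (69/2, 213/4); (-5, -39/2) → (0, -51/2); (10, 21) → (15, 15)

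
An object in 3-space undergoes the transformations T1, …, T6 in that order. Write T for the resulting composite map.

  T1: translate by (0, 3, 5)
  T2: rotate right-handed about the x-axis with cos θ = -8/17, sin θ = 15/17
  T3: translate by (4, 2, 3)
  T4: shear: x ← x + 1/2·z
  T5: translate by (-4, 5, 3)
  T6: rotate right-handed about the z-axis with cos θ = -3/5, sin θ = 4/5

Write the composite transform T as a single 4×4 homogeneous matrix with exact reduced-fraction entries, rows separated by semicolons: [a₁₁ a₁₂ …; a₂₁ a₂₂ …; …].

T = [-3/5 19/170 72/85 -164/85; 4/5 54/85 29/85 52/85; 0 15/17 -8/17 107/17; 0 0 0 1]

T1 = [1 0 0 0; 0 1 0 3; 0 0 1 5; 0 0 0 1]
T2·T1 = [1 0 0 0; 0 -8/17 -15/17 -99/17; 0 15/17 -8/17 5/17; 0 0 0 1]
T3·…·T1 = [1 0 0 4; 0 -8/17 -15/17 -65/17; 0 15/17 -8/17 56/17; 0 0 0 1]
T4·…·T1 = [1 15/34 -4/17 96/17; 0 -8/17 -15/17 -65/17; 0 15/17 -8/17 56/17; 0 0 0 1]
T5·…·T1 = [1 15/34 -4/17 28/17; 0 -8/17 -15/17 20/17; 0 15/17 -8/17 107/17; 0 0 0 1]
T6·…·T1 = [-3/5 19/170 72/85 -164/85; 4/5 54/85 29/85 52/85; 0 15/17 -8/17 107/17; 0 0 0 1]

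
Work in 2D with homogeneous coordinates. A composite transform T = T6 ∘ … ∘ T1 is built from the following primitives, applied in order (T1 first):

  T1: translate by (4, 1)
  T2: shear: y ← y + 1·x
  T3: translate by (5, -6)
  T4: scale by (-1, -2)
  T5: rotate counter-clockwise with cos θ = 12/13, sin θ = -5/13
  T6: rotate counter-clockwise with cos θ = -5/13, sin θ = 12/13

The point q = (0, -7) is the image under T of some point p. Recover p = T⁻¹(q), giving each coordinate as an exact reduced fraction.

T1 = [1 0 4; 0 1 1; 0 0 1]
T2·T1 = [1 0 4; 1 1 5; 0 0 1]
T3·…·T1 = [1 0 9; 1 1 -1; 0 0 1]
T4·…·T1 = [-1 0 -9; -2 -2 2; 0 0 1]
T5·…·T1 = [-22/13 -10/13 -98/13; -19/13 -24/13 69/13; 0 0 1]
T6·…·T1 = [2 2 -2; -1 0 -9; 0 0 1]
det M = 2; M⁻¹ = [0 -1 -9; 1/2 1 10; 0 0 1]
M⁻¹ · (0, -7)ᵀ = (-2, 3)ᵀ

p = (-2, 3)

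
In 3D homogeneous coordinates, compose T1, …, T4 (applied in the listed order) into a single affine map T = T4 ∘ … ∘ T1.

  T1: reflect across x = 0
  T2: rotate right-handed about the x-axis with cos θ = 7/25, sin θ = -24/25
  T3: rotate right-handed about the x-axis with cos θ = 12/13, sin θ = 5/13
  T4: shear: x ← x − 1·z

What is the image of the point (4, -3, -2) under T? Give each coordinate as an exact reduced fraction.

T(p) = (-127/25, -86/25, 27/25)

T1 reflect across x = 0: (4, -3, -2) → (-4, -3, -2)
T2 rotate right-handed about the x-axis with cos θ = 7/25, sin θ = -24/25: (-4, -3, -2) → (-4, -69/25, 58/25)
T3 rotate right-handed about the x-axis with cos θ = 12/13, sin θ = 5/13: (-4, -69/25, 58/25) → (-4, -86/25, 27/25)
T4 shear: x ← x − 1·z: (-4, -86/25, 27/25) → (-127/25, -86/25, 27/25)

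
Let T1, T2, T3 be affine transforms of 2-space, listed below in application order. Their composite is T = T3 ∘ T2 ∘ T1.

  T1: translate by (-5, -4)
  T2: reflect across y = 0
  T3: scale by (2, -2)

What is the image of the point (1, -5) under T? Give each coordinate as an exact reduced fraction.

T1 translate by (-5, -4): (1, -5) → (-4, -9)
T2 reflect across y = 0: (-4, -9) → (-4, 9)
T3 scale by (2, -2): (-4, 9) → (-8, -18)

T(p) = (-8, -18)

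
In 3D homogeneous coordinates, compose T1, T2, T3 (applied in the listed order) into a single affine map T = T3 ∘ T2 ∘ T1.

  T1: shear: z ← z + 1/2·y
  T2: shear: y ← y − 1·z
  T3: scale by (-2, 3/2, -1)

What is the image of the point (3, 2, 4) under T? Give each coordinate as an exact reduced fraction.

T1 shear: z ← z + 1/2·y: (3, 2, 4) → (3, 2, 5)
T2 shear: y ← y − 1·z: (3, 2, 5) → (3, -3, 5)
T3 scale by (-2, 3/2, -1): (3, -3, 5) → (-6, -9/2, -5)

T(p) = (-6, -9/2, -5)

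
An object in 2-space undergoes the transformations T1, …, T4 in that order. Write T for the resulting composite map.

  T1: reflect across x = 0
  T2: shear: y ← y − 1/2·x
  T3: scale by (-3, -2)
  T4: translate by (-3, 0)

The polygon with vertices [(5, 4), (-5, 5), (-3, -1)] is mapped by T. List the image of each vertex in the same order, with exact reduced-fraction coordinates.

image vertices: (12, -13), (-18, -5), (-12, 5)

T1 reflect across x = 0: (5, 4) → (-5, 4); (-5, 5) → (5, 5); (-3, -1) → (3, -1)
T2 shear: y ← y − 1/2·x: (-5, 4) → (-5, 13/2); (5, 5) → (5, 5/2); (3, -1) → (3, -5/2)
T3 scale by (-3, -2): (-5, 13/2) → (15, -13); (5, 5/2) → (-15, -5); (3, -5/2) → (-9, 5)
T4 translate by (-3, 0): (15, -13) → (12, -13); (-15, -5) → (-18, -5); (-9, 5) → (-12, 5)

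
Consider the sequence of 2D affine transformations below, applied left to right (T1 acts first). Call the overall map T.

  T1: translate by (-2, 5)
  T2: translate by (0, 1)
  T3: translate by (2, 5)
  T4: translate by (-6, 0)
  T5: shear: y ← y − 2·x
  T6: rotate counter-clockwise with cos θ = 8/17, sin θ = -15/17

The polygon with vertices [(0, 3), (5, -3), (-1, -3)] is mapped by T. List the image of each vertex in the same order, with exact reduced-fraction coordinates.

T1 translate by (-2, 5): (0, 3) → (-2, 8); (5, -3) → (3, 2); (-1, -3) → (-3, 2)
T2 translate by (0, 1): (-2, 8) → (-2, 9); (3, 2) → (3, 3); (-3, 2) → (-3, 3)
T3 translate by (2, 5): (-2, 9) → (0, 14); (3, 3) → (5, 8); (-3, 3) → (-1, 8)
T4 translate by (-6, 0): (0, 14) → (-6, 14); (5, 8) → (-1, 8); (-1, 8) → (-7, 8)
T5 shear: y ← y − 2·x: (-6, 14) → (-6, 26); (-1, 8) → (-1, 10); (-7, 8) → (-7, 22)
T6 rotate counter-clockwise with cos θ = 8/17, sin θ = -15/17: (-6, 26) → (342/17, 298/17); (-1, 10) → (142/17, 95/17); (-7, 22) → (274/17, 281/17)

image vertices: (342/17, 298/17), (142/17, 95/17), (274/17, 281/17)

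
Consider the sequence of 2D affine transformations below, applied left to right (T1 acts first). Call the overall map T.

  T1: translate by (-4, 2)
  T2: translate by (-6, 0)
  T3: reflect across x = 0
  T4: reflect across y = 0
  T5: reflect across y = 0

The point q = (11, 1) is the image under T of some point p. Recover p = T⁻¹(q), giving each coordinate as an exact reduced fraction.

p = (-1, -1)

T1 = [1 0 -4; 0 1 2; 0 0 1]
T2·T1 = [1 0 -10; 0 1 2; 0 0 1]
T3·…·T1 = [-1 0 10; 0 1 2; 0 0 1]
T4·…·T1 = [-1 0 10; 0 -1 -2; 0 0 1]
T5·…·T1 = [-1 0 10; 0 1 2; 0 0 1]
det M = -1; M⁻¹ = [-1 0 10; 0 1 -2; 0 0 1]
M⁻¹ · (11, 1)ᵀ = (-1, -1)ᵀ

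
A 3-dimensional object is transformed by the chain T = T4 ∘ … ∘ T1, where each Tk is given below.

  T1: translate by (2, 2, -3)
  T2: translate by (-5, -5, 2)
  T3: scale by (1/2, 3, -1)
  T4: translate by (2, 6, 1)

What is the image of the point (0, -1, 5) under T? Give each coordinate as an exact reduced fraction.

T(p) = (1/2, -6, -3)

T1 translate by (2, 2, -3): (0, -1, 5) → (2, 1, 2)
T2 translate by (-5, -5, 2): (2, 1, 2) → (-3, -4, 4)
T3 scale by (1/2, 3, -1): (-3, -4, 4) → (-3/2, -12, -4)
T4 translate by (2, 6, 1): (-3/2, -12, -4) → (1/2, -6, -3)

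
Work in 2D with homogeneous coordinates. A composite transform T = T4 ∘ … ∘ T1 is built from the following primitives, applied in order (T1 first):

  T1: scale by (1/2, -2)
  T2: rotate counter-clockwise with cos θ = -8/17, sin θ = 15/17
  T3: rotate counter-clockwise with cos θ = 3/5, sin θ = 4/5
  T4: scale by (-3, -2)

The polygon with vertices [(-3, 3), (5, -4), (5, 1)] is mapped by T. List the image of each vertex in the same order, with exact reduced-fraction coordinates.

T1 scale by (1/2, -2): (-3, 3) → (-3/2, -6); (5, -4) → (5/2, 8); (5, 1) → (5/2, -2)
T2 rotate counter-clockwise with cos θ = -8/17, sin θ = 15/17: (-3/2, -6) → (6, 3/2); (5/2, 8) → (-140/17, -53/34); (5/2, -2) → (10/17, 107/34)
T3 rotate counter-clockwise with cos θ = 3/5, sin θ = 4/5: (6, 3/2) → (12/5, 57/10); (-140/17, -53/34) → (-314/85, -1279/170); (10/17, 107/34) → (-184/85, 401/170)
T4 scale by (-3, -2): (12/5, 57/10) → (-36/5, -57/5); (-314/85, -1279/170) → (942/85, 1279/85); (-184/85, 401/170) → (552/85, -401/85)

image vertices: (-36/5, -57/5), (942/85, 1279/85), (552/85, -401/85)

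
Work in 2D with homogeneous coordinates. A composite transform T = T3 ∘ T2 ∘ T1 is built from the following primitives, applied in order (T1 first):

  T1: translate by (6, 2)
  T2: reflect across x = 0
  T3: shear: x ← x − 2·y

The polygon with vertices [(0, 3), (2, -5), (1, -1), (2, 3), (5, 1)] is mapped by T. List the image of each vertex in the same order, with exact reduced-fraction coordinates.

image vertices: (-16, 5), (-2, -3), (-9, 1), (-18, 5), (-17, 3)

T1 translate by (6, 2): (0, 3) → (6, 5); (2, -5) → (8, -3); (1, -1) → (7, 1); (2, 3) → (8, 5); (5, 1) → (11, 3)
T2 reflect across x = 0: (6, 5) → (-6, 5); (8, -3) → (-8, -3); (7, 1) → (-7, 1); (8, 5) → (-8, 5); (11, 3) → (-11, 3)
T3 shear: x ← x − 2·y: (-6, 5) → (-16, 5); (-8, -3) → (-2, -3); (-7, 1) → (-9, 1); (-8, 5) → (-18, 5); (-11, 3) → (-17, 3)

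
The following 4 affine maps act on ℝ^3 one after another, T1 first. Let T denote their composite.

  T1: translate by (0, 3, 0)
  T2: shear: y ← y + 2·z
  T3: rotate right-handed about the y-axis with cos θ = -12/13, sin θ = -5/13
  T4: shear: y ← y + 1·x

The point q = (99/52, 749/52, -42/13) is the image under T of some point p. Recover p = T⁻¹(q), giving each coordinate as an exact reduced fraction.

T1 = [1 0 0 0; 0 1 0 3; 0 0 1 0; 0 0 0 1]
T2·T1 = [1 0 0 0; 0 1 2 3; 0 0 1 0; 0 0 0 1]
T3·…·T1 = [-12/13 0 -5/13 0; 0 1 2 3; 5/13 0 -12/13 0; 0 0 0 1]
T4·…·T1 = [-12/13 0 -5/13 0; -12/13 1 21/13 3; 5/13 0 -12/13 0; 0 0 0 1]
det M = 1; M⁻¹ = [-12/13 0 5/13 0; -3/13 1 24/13 -3; -5/13 0 -12/13 0; 0 0 0 1]
M⁻¹ · (99/52, 749/52, -42/13)ᵀ = (-3, 5, 9/4)ᵀ

p = (-3, 5, 9/4)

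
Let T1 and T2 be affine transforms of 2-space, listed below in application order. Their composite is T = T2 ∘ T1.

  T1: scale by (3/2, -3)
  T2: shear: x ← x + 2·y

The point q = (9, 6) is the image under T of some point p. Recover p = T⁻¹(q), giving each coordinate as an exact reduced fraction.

T1 = [3/2 0 0; 0 -3 0; 0 0 1]
T2·T1 = [3/2 -6 0; 0 -3 0; 0 0 1]
det M = -9/2; M⁻¹ = [2/3 -4/3 0; 0 -1/3 0; 0 0 1]
M⁻¹ · (9, 6)ᵀ = (-2, -2)ᵀ

p = (-2, -2)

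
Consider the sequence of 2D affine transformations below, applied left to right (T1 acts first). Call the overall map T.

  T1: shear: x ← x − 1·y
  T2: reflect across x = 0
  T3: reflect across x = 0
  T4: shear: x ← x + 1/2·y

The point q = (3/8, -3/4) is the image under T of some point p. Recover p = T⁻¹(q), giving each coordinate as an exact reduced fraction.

p = (0, -3/4)

T1 = [1 -1 0; 0 1 0; 0 0 1]
T2·T1 = [-1 1 0; 0 1 0; 0 0 1]
T3·…·T1 = [1 -1 0; 0 1 0; 0 0 1]
T4·…·T1 = [1 -1/2 0; 0 1 0; 0 0 1]
det M = 1; M⁻¹ = [1 1/2 0; 0 1 0; 0 0 1]
M⁻¹ · (3/8, -3/4)ᵀ = (0, -3/4)ᵀ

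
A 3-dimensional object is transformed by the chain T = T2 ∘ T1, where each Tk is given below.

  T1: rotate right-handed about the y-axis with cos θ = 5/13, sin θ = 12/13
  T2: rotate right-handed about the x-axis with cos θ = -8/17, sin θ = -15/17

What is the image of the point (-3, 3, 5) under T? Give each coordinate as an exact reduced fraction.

T1 rotate right-handed about the y-axis with cos θ = 5/13, sin θ = 12/13: (-3, 3, 5) → (45/13, 3, 61/13)
T2 rotate right-handed about the x-axis with cos θ = -8/17, sin θ = -15/17: (45/13, 3, 61/13) → (45/13, 603/221, -1073/221)

T(p) = (45/13, 603/221, -1073/221)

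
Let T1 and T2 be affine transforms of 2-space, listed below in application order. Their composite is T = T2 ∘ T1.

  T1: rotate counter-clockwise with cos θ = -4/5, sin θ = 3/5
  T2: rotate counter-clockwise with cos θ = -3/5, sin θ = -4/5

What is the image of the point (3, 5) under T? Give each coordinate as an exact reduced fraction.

T(p) = (37/25, 141/25)

T1 rotate counter-clockwise with cos θ = -4/5, sin θ = 3/5: (3, 5) → (-27/5, -11/5)
T2 rotate counter-clockwise with cos θ = -3/5, sin θ = -4/5: (-27/5, -11/5) → (37/25, 141/25)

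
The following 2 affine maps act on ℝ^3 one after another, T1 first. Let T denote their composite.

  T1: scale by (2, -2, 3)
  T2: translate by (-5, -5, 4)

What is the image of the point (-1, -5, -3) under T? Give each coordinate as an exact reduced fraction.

T(p) = (-7, 5, -5)

T1 scale by (2, -2, 3): (-1, -5, -3) → (-2, 10, -9)
T2 translate by (-5, -5, 4): (-2, 10, -9) → (-7, 5, -5)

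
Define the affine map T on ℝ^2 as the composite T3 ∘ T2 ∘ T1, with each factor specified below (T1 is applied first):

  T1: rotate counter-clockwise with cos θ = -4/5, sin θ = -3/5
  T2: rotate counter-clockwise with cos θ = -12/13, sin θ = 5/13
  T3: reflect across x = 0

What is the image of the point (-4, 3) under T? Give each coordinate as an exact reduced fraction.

T1 rotate counter-clockwise with cos θ = -4/5, sin θ = -3/5: (-4, 3) → (5, 0)
T2 rotate counter-clockwise with cos θ = -12/13, sin θ = 5/13: (5, 0) → (-60/13, 25/13)
T3 reflect across x = 0: (-60/13, 25/13) → (60/13, 25/13)

T(p) = (60/13, 25/13)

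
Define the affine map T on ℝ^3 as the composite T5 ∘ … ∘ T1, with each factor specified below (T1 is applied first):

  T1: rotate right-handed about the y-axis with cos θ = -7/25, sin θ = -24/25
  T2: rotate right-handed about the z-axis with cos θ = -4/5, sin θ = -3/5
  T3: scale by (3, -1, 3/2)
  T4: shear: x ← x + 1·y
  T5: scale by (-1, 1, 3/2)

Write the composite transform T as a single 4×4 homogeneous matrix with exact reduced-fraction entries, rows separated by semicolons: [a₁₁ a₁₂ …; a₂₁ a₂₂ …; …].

T1 = [-7/25 0 -24/25 0; 0 1 0 0; 24/25 0 -7/25 0; 0 0 0 1]
T2·T1 = [28/125 3/5 96/125 0; 21/125 -4/5 72/125 0; 24/25 0 -7/25 0; 0 0 0 1]
T3·…·T1 = [84/125 9/5 288/125 0; -21/125 4/5 -72/125 0; 36/25 0 -21/50 0; 0 0 0 1]
T4·…·T1 = [63/125 13/5 216/125 0; -21/125 4/5 -72/125 0; 36/25 0 -21/50 0; 0 0 0 1]
T5·…·T1 = [-63/125 -13/5 -216/125 0; -21/125 4/5 -72/125 0; 54/25 0 -63/100 0; 0 0 0 1]

T = [-63/125 -13/5 -216/125 0; -21/125 4/5 -72/125 0; 54/25 0 -63/100 0; 0 0 0 1]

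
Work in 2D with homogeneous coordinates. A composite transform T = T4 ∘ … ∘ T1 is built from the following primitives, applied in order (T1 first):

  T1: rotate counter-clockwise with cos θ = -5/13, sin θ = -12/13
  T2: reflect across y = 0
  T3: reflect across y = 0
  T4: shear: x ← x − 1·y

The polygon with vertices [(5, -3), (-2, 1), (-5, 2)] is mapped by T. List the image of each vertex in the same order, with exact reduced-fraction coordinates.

T1 rotate counter-clockwise with cos θ = -5/13, sin θ = -12/13: (5, -3) → (-61/13, -45/13); (-2, 1) → (22/13, 19/13); (-5, 2) → (49/13, 50/13)
T2 reflect across y = 0: (-61/13, -45/13) → (-61/13, 45/13); (22/13, 19/13) → (22/13, -19/13); (49/13, 50/13) → (49/13, -50/13)
T3 reflect across y = 0: (-61/13, 45/13) → (-61/13, -45/13); (22/13, -19/13) → (22/13, 19/13); (49/13, -50/13) → (49/13, 50/13)
T4 shear: x ← x − 1·y: (-61/13, -45/13) → (-16/13, -45/13); (22/13, 19/13) → (3/13, 19/13); (49/13, 50/13) → (-1/13, 50/13)

image vertices: (-16/13, -45/13), (3/13, 19/13), (-1/13, 50/13)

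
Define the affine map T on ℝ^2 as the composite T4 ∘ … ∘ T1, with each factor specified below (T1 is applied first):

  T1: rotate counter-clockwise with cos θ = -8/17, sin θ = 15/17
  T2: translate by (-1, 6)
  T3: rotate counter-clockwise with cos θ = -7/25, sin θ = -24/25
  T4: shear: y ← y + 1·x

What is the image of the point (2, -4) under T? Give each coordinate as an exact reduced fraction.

T(p) = (3747/425, 1951/425)

T1 rotate counter-clockwise with cos θ = -8/17, sin θ = 15/17: (2, -4) → (44/17, 62/17)
T2 translate by (-1, 6): (44/17, 62/17) → (27/17, 164/17)
T3 rotate counter-clockwise with cos θ = -7/25, sin θ = -24/25: (27/17, 164/17) → (3747/425, -1796/425)
T4 shear: y ← y + 1·x: (3747/425, -1796/425) → (3747/425, 1951/425)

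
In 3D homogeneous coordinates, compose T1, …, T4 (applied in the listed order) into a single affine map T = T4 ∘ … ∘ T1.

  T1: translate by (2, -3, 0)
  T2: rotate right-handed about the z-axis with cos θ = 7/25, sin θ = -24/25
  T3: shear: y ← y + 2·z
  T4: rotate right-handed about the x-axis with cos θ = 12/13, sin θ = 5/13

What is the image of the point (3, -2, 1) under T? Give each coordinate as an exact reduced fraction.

T(p) = (-17/5, -277/65, -9/13)

T1 translate by (2, -3, 0): (3, -2, 1) → (5, -5, 1)
T2 rotate right-handed about the z-axis with cos θ = 7/25, sin θ = -24/25: (5, -5, 1) → (-17/5, -31/5, 1)
T3 shear: y ← y + 2·z: (-17/5, -31/5, 1) → (-17/5, -21/5, 1)
T4 rotate right-handed about the x-axis with cos θ = 12/13, sin θ = 5/13: (-17/5, -21/5, 1) → (-17/5, -277/65, -9/13)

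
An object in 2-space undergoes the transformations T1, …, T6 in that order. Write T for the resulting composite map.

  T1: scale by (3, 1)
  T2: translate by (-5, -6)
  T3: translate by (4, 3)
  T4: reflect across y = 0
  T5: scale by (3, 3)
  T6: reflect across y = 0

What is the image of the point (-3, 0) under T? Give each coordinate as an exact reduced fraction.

T(p) = (-30, -9)

T1 scale by (3, 1): (-3, 0) → (-9, 0)
T2 translate by (-5, -6): (-9, 0) → (-14, -6)
T3 translate by (4, 3): (-14, -6) → (-10, -3)
T4 reflect across y = 0: (-10, -3) → (-10, 3)
T5 scale by (3, 3): (-10, 3) → (-30, 9)
T6 reflect across y = 0: (-30, 9) → (-30, -9)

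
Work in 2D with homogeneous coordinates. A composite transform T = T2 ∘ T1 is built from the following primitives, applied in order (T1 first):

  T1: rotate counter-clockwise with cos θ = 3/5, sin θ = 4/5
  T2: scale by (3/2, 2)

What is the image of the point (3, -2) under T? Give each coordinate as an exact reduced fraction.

T(p) = (51/10, 12/5)

T1 rotate counter-clockwise with cos θ = 3/5, sin θ = 4/5: (3, -2) → (17/5, 6/5)
T2 scale by (3/2, 2): (17/5, 6/5) → (51/10, 12/5)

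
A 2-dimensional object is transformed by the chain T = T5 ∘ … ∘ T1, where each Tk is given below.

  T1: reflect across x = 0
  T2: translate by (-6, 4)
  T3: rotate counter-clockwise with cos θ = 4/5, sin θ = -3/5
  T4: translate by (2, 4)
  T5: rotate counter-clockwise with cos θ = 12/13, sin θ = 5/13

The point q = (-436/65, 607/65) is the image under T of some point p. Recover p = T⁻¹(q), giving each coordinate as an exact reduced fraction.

T1 = [-1 0 0; 0 1 0; 0 0 1]
T2·T1 = [-1 0 -6; 0 1 4; 0 0 1]
T3·…·T1 = [-4/5 3/5 -12/5; 3/5 4/5 34/5; 0 0 1]
T4·…·T1 = [-4/5 3/5 -2/5; 3/5 4/5 54/5; 0 0 1]
T5·…·T1 = [-63/65 16/65 -294/65; 16/65 63/65 638/65; 0 0 1]
det M = -1; M⁻¹ = [-63/65 16/65 -34/5; 16/65 63/65 -42/5; 0 0 1]
M⁻¹ · (-436/65, 607/65)ᵀ = (2, -1)ᵀ

p = (2, -1)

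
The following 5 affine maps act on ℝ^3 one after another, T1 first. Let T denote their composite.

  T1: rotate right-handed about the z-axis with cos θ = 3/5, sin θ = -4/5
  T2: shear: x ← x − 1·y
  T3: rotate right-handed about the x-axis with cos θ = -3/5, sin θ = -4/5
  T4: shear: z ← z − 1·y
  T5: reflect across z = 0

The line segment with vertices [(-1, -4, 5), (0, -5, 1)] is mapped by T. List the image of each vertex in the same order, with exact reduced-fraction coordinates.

image vertices: (-11/5, 124/25, 167/25), (-1, 13/5, 4/5)

T1 rotate right-handed about the z-axis with cos θ = 3/5, sin θ = -4/5: (-1, -4, 5) → (-19/5, -8/5, 5); (0, -5, 1) → (-4, -3, 1)
T2 shear: x ← x − 1·y: (-19/5, -8/5, 5) → (-11/5, -8/5, 5); (-4, -3, 1) → (-1, -3, 1)
T3 rotate right-handed about the x-axis with cos θ = -3/5, sin θ = -4/5: (-11/5, -8/5, 5) → (-11/5, 124/25, -43/25); (-1, -3, 1) → (-1, 13/5, 9/5)
T4 shear: z ← z − 1·y: (-11/5, 124/25, -43/25) → (-11/5, 124/25, -167/25); (-1, 13/5, 9/5) → (-1, 13/5, -4/5)
T5 reflect across z = 0: (-11/5, 124/25, -167/25) → (-11/5, 124/25, 167/25); (-1, 13/5, -4/5) → (-1, 13/5, 4/5)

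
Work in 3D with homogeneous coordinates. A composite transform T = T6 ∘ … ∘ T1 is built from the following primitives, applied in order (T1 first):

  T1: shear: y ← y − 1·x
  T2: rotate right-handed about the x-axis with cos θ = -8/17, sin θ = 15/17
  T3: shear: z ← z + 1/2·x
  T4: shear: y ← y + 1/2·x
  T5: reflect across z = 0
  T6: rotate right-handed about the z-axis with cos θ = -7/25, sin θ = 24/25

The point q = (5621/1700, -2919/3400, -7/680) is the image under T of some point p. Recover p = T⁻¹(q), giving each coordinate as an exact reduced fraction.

p = (-7/4, 0, 7/5)

T1 = [1 0 0 0; -1 1 0 0; 0 0 1 0; 0 0 0 1]
T2·T1 = [1 0 0 0; 8/17 -8/17 -15/17 0; -15/17 15/17 -8/17 0; 0 0 0 1]
T3·…·T1 = [1 0 0 0; 8/17 -8/17 -15/17 0; -13/34 15/17 -8/17 0; 0 0 0 1]
T4·…·T1 = [1 0 0 0; 33/34 -8/17 -15/17 0; -13/34 15/17 -8/17 0; 0 0 0 1]
T5·…·T1 = [1 0 0 0; 33/34 -8/17 -15/17 0; 13/34 -15/17 8/17 0; 0 0 0 1]
T6·…·T1 = [-103/85 192/425 72/85 0; 117/170 56/425 21/85 0; 13/34 -15/17 8/17 0; 0 0 0 1]
det M = -1; M⁻¹ = [-7/25 24/25 0 0; 39/170 76/85 -15/17 0; 559/850 381/425 8/17 0; 0 0 0 1]
M⁻¹ · (5621/1700, -2919/3400, -7/680)ᵀ = (-7/4, 0, 7/5)ᵀ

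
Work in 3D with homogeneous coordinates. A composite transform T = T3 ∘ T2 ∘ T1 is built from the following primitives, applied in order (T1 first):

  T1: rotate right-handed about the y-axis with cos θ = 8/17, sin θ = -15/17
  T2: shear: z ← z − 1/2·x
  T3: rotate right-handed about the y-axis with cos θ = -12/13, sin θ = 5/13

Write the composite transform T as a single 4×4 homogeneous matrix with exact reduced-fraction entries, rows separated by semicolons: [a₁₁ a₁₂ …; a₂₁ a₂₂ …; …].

T = [-41/221 0 515/442 0; 0 1 0 0; -172/221 0 -111/221 0; 0 0 0 1]

T1 = [8/17 0 -15/17 0; 0 1 0 0; 15/17 0 8/17 0; 0 0 0 1]
T2·T1 = [8/17 0 -15/17 0; 0 1 0 0; 11/17 0 31/34 0; 0 0 0 1]
T3·…·T1 = [-41/221 0 515/442 0; 0 1 0 0; -172/221 0 -111/221 0; 0 0 0 1]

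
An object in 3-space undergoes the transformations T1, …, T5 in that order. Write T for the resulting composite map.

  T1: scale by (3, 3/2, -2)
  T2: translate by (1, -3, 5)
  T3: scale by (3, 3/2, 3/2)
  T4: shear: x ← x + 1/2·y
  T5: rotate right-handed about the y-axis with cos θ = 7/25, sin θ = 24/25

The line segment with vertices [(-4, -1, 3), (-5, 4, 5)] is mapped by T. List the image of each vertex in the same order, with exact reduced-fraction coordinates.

image vertices: (-93/8, -27/4, 69/2), (-1833/100, 9/2, 1803/50)

T1 scale by (3, 3/2, -2): (-4, -1, 3) → (-12, -3/2, -6); (-5, 4, 5) → (-15, 6, -10)
T2 translate by (1, -3, 5): (-12, -3/2, -6) → (-11, -9/2, -1); (-15, 6, -10) → (-14, 3, -5)
T3 scale by (3, 3/2, 3/2): (-11, -9/2, -1) → (-33, -27/4, -3/2); (-14, 3, -5) → (-42, 9/2, -15/2)
T4 shear: x ← x + 1/2·y: (-33, -27/4, -3/2) → (-291/8, -27/4, -3/2); (-42, 9/2, -15/2) → (-159/4, 9/2, -15/2)
T5 rotate right-handed about the y-axis with cos θ = 7/25, sin θ = 24/25: (-291/8, -27/4, -3/2) → (-93/8, -27/4, 69/2); (-159/4, 9/2, -15/2) → (-1833/100, 9/2, 1803/50)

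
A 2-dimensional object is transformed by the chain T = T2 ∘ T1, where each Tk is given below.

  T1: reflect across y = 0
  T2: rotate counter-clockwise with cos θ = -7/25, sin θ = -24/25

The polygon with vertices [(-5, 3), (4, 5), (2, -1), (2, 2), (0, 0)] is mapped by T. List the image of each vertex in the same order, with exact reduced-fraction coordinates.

T1 reflect across y = 0: (-5, 3) → (-5, -3); (4, 5) → (4, -5); (2, -1) → (2, 1); (2, 2) → (2, -2); (0, 0) → (0, 0)
T2 rotate counter-clockwise with cos θ = -7/25, sin θ = -24/25: (-5, -3) → (-37/25, 141/25); (4, -5) → (-148/25, -61/25); (2, 1) → (2/5, -11/5); (2, -2) → (-62/25, -34/25); (0, 0) → (0, 0)

image vertices: (-37/25, 141/25), (-148/25, -61/25), (2/5, -11/5), (-62/25, -34/25), (0, 0)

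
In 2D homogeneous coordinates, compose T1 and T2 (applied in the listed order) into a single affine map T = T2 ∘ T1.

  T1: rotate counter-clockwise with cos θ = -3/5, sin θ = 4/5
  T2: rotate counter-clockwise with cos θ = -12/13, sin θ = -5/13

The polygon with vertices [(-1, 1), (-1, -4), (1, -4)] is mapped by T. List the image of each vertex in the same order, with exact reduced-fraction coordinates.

image vertices: (-23/65, 89/65), (-188/65, -191/65), (-76/65, -257/65)

T1 rotate counter-clockwise with cos θ = -3/5, sin θ = 4/5: (-1, 1) → (-1/5, -7/5); (-1, -4) → (19/5, 8/5); (1, -4) → (13/5, 16/5)
T2 rotate counter-clockwise with cos θ = -12/13, sin θ = -5/13: (-1/5, -7/5) → (-23/65, 89/65); (19/5, 8/5) → (-188/65, -191/65); (13/5, 16/5) → (-76/65, -257/65)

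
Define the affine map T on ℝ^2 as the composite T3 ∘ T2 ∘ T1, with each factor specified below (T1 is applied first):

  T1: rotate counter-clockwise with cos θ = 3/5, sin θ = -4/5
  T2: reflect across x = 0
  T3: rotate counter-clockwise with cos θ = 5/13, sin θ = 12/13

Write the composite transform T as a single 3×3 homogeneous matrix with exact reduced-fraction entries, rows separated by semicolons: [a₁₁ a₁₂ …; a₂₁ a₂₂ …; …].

T = [33/65 -56/65 0; -56/65 -33/65 0; 0 0 1]

T1 = [3/5 4/5 0; -4/5 3/5 0; 0 0 1]
T2·T1 = [-3/5 -4/5 0; -4/5 3/5 0; 0 0 1]
T3·…·T1 = [33/65 -56/65 0; -56/65 -33/65 0; 0 0 1]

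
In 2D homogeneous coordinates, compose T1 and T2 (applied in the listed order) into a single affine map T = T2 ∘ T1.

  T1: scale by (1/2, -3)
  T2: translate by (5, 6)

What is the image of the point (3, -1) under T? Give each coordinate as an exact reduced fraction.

T(p) = (13/2, 9)

T1 scale by (1/2, -3): (3, -1) → (3/2, 3)
T2 translate by (5, 6): (3/2, 3) → (13/2, 9)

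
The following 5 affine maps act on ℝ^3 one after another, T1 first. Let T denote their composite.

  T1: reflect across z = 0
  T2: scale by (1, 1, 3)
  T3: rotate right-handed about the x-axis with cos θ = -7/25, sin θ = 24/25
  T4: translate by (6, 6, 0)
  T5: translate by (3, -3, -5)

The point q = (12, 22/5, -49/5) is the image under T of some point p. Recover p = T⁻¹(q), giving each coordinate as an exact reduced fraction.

T1 = [1 0 0 0; 0 1 0 0; 0 0 -1 0; 0 0 0 1]
T2·T1 = [1 0 0 0; 0 1 0 0; 0 0 -3 0; 0 0 0 1]
T3·…·T1 = [1 0 0 0; 0 -7/25 72/25 0; 0 24/25 21/25 0; 0 0 0 1]
T4·…·T1 = [1 0 0 6; 0 -7/25 72/25 6; 0 24/25 21/25 0; 0 0 0 1]
T5·…·T1 = [1 0 0 9; 0 -7/25 72/25 3; 0 24/25 21/25 -5; 0 0 0 1]
det M = -3; M⁻¹ = [1 0 0 -9; 0 -7/25 24/25 141/25; 0 8/25 7/75 -37/75; 0 0 0 1]
M⁻¹ · (12, 22/5, -49/5)ᵀ = (3, -5, 0)ᵀ

p = (3, -5, 0)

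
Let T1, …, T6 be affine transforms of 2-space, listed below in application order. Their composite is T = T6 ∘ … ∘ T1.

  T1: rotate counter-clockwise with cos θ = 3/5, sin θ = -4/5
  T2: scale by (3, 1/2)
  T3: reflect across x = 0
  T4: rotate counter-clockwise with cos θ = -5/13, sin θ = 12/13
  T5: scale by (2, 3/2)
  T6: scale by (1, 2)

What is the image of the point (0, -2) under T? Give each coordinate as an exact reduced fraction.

T(p) = (-168/65, 909/65)

T1 rotate counter-clockwise with cos θ = 3/5, sin θ = -4/5: (0, -2) → (-8/5, -6/5)
T2 scale by (3, 1/2): (-8/5, -6/5) → (-24/5, -3/5)
T3 reflect across x = 0: (-24/5, -3/5) → (24/5, -3/5)
T4 rotate counter-clockwise with cos θ = -5/13, sin θ = 12/13: (24/5, -3/5) → (-84/65, 303/65)
T5 scale by (2, 3/2): (-84/65, 303/65) → (-168/65, 909/130)
T6 scale by (1, 2): (-168/65, 909/130) → (-168/65, 909/65)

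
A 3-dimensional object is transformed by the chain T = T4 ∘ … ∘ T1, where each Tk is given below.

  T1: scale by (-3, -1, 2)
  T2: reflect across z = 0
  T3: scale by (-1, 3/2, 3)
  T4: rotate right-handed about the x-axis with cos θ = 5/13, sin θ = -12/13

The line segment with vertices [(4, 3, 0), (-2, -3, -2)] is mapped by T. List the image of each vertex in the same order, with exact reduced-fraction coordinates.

T1 scale by (-3, -1, 2): (4, 3, 0) → (-12, -3, 0); (-2, -3, -2) → (6, 3, -4)
T2 reflect across z = 0: (-12, -3, 0) → (-12, -3, 0); (6, 3, -4) → (6, 3, 4)
T3 scale by (-1, 3/2, 3): (-12, -3, 0) → (12, -9/2, 0); (6, 3, 4) → (-6, 9/2, 12)
T4 rotate right-handed about the x-axis with cos θ = 5/13, sin θ = -12/13: (12, -9/2, 0) → (12, -45/26, 54/13); (-6, 9/2, 12) → (-6, 333/26, 6/13)

image vertices: (12, -45/26, 54/13), (-6, 333/26, 6/13)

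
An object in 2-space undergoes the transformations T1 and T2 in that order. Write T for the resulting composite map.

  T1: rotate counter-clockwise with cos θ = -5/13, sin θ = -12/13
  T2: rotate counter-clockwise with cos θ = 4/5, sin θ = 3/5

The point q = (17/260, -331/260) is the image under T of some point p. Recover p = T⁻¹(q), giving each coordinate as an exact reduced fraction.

T1 = [-5/13 12/13 0; -12/13 -5/13 0; 0 0 1]
T2·T1 = [16/65 63/65 0; -63/65 16/65 0; 0 0 1]
det M = 1; M⁻¹ = [16/65 -63/65 0; 63/65 16/65 0; 0 0 1]
M⁻¹ · (17/260, -331/260)ᵀ = (5/4, -1/4)ᵀ

p = (5/4, -1/4)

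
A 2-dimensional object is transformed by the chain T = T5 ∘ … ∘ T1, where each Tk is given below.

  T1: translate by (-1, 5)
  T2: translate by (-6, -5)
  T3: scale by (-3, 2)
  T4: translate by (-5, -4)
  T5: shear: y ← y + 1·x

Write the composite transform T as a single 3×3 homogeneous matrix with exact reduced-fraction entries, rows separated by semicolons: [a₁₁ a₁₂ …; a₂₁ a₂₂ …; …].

T = [-3 0 16; -3 2 12; 0 0 1]

T1 = [1 0 -1; 0 1 5; 0 0 1]
T2·T1 = [1 0 -7; 0 1 0; 0 0 1]
T3·…·T1 = [-3 0 21; 0 2 0; 0 0 1]
T4·…·T1 = [-3 0 16; 0 2 -4; 0 0 1]
T5·…·T1 = [-3 0 16; -3 2 12; 0 0 1]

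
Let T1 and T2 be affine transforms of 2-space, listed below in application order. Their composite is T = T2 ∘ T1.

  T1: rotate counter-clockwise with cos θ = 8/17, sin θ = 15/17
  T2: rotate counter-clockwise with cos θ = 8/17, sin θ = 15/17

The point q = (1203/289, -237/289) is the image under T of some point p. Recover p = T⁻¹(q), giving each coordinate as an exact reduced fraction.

T1 = [8/17 -15/17 0; 15/17 8/17 0; 0 0 1]
T2·T1 = [-161/289 -240/289 0; 240/289 -161/289 0; 0 0 1]
det M = 1; M⁻¹ = [-161/289 240/289 0; -240/289 -161/289 0; 0 0 1]
M⁻¹ · (1203/289, -237/289)ᵀ = (-3, -3)ᵀ

p = (-3, -3)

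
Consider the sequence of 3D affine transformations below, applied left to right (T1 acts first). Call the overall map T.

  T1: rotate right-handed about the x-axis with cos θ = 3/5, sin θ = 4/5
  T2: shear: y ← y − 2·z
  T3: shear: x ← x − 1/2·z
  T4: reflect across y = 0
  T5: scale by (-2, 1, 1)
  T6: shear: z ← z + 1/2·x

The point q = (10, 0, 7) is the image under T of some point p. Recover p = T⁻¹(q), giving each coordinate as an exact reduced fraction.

p = (-4, 4, -2)

T1 = [1 0 0 0; 0 3/5 -4/5 0; 0 4/5 3/5 0; 0 0 0 1]
T2·T1 = [1 0 0 0; 0 -1 -2 0; 0 4/5 3/5 0; 0 0 0 1]
T3·…·T1 = [1 -2/5 -3/10 0; 0 -1 -2 0; 0 4/5 3/5 0; 0 0 0 1]
T4·…·T1 = [1 -2/5 -3/10 0; 0 1 2 0; 0 4/5 3/5 0; 0 0 0 1]
T5·…·T1 = [-2 4/5 3/5 0; 0 1 2 0; 0 4/5 3/5 0; 0 0 0 1]
T6·…·T1 = [-2 4/5 3/5 0; 0 1 2 0; -1 6/5 9/10 0; 0 0 0 1]
det M = 2; M⁻¹ = [-3/4 0 1/2 0; -1 -3/5 2 0; 1/2 4/5 -1 0; 0 0 0 1]
M⁻¹ · (10, 0, 7)ᵀ = (-4, 4, -2)ᵀ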